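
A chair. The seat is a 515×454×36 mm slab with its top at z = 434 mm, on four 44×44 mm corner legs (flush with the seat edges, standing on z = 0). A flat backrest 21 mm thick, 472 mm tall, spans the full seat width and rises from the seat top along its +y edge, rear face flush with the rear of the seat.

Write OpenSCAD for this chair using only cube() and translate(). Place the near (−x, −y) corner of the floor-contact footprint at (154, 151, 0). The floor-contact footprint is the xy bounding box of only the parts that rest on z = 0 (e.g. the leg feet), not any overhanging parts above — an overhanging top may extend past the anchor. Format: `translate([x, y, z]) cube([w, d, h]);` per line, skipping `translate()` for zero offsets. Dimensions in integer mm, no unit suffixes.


translate([154, 151, 398]) cube([515, 454, 36]);
translate([154, 151, 0]) cube([44, 44, 398]);
translate([625, 151, 0]) cube([44, 44, 398]);
translate([154, 561, 0]) cube([44, 44, 398]);
translate([625, 561, 0]) cube([44, 44, 398]);
translate([154, 584, 434]) cube([515, 21, 472]);


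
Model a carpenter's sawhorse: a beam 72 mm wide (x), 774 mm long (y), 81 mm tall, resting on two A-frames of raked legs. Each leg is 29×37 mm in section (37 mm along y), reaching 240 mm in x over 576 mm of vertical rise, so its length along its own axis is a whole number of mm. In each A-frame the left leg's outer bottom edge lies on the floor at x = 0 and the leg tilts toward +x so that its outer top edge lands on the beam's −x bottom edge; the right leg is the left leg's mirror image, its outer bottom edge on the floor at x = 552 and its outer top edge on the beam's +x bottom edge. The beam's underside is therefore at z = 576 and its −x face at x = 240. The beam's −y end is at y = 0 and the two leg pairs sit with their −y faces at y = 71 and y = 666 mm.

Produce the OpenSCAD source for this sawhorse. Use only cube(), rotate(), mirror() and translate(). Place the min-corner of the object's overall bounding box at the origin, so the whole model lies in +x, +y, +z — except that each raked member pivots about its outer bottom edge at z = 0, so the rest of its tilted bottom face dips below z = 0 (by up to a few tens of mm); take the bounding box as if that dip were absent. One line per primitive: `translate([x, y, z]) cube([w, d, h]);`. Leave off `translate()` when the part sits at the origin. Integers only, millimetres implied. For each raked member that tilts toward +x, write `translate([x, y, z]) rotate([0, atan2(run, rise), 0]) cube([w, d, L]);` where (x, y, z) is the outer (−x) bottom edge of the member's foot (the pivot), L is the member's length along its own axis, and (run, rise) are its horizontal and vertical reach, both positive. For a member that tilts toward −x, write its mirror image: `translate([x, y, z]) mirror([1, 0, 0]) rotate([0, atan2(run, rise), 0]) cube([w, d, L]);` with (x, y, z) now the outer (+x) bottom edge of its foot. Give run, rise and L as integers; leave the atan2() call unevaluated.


// leg length = √(240² + 576²) = 624
// right-leg outer foot x = 2·240 + 72 = 552
// beam min-corner = (240, 0, 576)
translate([240, 0, 576]) cube([72, 774, 81]);
translate([0, 71, 0]) rotate([0, atan2(240, 576), 0]) cube([29, 37, 624]);
translate([552, 71, 0]) mirror([1, 0, 0]) rotate([0, atan2(240, 576), 0]) cube([29, 37, 624]);
translate([0, 666, 0]) rotate([0, atan2(240, 576), 0]) cube([29, 37, 624]);
translate([552, 666, 0]) mirror([1, 0, 0]) rotate([0, atan2(240, 576), 0]) cube([29, 37, 624]);


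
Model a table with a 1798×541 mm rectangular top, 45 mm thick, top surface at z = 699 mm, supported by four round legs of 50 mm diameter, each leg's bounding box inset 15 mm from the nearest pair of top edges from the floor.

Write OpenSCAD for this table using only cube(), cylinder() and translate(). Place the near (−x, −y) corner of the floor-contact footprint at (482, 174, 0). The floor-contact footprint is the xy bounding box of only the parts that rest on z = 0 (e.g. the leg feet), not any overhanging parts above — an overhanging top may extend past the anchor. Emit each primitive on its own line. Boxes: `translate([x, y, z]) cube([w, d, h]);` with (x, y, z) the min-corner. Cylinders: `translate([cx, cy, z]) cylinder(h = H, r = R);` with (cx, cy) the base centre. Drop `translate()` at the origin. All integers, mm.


// leg_h = 699 - 45 = 654
translate([467, 159, 654]) cube([1798, 541, 45]);
translate([507, 199, 0]) cylinder(h = 654, r = 25);
translate([2225, 199, 0]) cylinder(h = 654, r = 25);
translate([507, 660, 0]) cylinder(h = 654, r = 25);
translate([2225, 660, 0]) cylinder(h = 654, r = 25);


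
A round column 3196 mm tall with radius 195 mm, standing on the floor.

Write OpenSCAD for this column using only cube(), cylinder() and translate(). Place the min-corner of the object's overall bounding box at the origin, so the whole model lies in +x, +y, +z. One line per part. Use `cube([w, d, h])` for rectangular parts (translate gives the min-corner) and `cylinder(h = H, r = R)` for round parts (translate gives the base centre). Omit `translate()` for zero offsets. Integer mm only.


translate([195, 195, 0]) cylinder(h = 3196, r = 195);


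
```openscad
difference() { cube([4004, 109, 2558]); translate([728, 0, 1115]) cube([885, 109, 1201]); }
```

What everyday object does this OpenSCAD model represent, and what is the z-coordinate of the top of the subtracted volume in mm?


A wall with a window opening. The window head height is 2316 mm.

A wall with a rectangular opening subtracted — a window. Sill at z = 1115, opening 1201 mm tall, so the head is at 1115 + 1201 = 2316 mm.


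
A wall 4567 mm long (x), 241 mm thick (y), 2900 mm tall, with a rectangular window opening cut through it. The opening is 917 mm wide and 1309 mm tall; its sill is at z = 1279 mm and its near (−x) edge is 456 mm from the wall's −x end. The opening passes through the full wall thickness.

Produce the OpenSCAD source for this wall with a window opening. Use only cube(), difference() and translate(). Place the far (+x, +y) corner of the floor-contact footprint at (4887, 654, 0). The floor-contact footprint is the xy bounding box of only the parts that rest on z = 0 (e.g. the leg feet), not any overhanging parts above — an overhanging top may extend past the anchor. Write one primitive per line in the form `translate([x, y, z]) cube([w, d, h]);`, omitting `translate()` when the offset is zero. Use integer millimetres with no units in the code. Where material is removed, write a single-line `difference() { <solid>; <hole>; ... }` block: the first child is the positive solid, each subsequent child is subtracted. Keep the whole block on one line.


difference() { translate([320, 413, 0]) cube([4567, 241, 2900]); translate([776, 413, 1279]) cube([917, 241, 1309]); }


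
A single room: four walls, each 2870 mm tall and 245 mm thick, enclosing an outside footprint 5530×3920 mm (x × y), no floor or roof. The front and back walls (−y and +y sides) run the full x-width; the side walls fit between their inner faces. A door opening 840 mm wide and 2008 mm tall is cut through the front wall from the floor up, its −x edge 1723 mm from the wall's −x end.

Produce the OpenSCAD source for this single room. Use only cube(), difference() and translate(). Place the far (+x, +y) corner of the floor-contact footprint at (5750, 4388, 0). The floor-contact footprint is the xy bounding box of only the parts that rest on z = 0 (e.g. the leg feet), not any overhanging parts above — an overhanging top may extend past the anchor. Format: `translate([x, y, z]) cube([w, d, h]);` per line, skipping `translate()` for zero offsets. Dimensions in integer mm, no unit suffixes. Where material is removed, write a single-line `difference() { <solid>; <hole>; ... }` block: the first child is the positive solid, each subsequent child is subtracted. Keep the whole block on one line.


difference() { translate([220, 468, 0]) cube([5530, 245, 2870]); translate([1943, 468, 0]) cube([840, 245, 2008]); }
translate([220, 4143, 0]) cube([5530, 245, 2870]);
translate([220, 713, 0]) cube([245, 3430, 2870]);
translate([5505, 713, 0]) cube([245, 3430, 2870]);


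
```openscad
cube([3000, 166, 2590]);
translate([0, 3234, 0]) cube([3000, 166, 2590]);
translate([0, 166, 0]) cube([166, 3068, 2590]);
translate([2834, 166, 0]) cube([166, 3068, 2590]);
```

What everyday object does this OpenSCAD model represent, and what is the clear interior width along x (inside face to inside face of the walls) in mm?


A house (or room) frame. The interior width is 2668 mm.

Four 2590 mm walls enclosing a rectangle with no floor or roof — a room or house frame. Outside width is 3000 mm and wall thickness is 166 mm, so the interior width is 3000 − 2 × 166 = 2668 mm.


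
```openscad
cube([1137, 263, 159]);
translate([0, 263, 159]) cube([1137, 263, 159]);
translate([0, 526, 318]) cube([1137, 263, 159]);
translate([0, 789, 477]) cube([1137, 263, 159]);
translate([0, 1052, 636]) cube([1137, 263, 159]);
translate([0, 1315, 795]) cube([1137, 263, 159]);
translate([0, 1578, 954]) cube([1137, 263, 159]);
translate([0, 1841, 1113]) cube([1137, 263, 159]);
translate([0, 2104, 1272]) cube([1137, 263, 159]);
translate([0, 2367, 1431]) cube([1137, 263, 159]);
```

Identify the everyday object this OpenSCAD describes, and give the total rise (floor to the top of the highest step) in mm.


A staircase. The total rise is 1590 mm.

10 identical blocks, each offset up and back from the previous — a staircase. Each step is 159 mm tall and there are 10 of them, so the total rise is 10 × 159 = 1590 mm.


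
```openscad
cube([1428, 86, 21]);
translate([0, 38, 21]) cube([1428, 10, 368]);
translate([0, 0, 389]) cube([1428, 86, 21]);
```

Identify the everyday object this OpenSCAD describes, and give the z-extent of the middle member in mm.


An I-beam. The web height is 368 mm.

Two wide flanges with a thin centred web — an I-beam. Overall 410 mm minus two 21 mm flanges gives a web of 410 − 2·21 = 368 mm.


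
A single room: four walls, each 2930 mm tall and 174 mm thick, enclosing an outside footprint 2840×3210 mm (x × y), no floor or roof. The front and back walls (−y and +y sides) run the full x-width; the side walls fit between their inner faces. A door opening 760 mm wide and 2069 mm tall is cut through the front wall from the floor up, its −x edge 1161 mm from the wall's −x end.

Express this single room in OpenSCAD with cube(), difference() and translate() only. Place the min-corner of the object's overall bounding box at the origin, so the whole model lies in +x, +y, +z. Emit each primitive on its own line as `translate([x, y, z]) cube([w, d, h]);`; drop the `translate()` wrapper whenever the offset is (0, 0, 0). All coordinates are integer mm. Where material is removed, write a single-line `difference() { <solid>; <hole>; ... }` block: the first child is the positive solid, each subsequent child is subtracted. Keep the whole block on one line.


difference() { cube([2840, 174, 2930]); translate([1161, 0, 0]) cube([760, 174, 2069]); }
translate([0, 3036, 0]) cube([2840, 174, 2930]);
translate([0, 174, 0]) cube([174, 2862, 2930]);
translate([2666, 174, 0]) cube([174, 2862, 2930]);


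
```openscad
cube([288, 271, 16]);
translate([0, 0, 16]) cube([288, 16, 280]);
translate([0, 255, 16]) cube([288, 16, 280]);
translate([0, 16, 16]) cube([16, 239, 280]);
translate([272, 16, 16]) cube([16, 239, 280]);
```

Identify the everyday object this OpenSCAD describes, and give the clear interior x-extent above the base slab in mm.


An open box. The internal width is 256 mm.

A 288×271 base slab with four walls standing on it — an open box. The base is 288 mm wide and the walls are 16 mm thick, so the internal width is 288 − 2 × 16 = 256 mm.


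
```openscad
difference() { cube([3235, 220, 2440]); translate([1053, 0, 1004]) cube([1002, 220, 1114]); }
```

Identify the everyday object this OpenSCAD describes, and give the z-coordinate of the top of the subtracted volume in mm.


A wall with a window opening. The window head height is 2118 mm.

A wall with a rectangular opening subtracted — a window. Sill at z = 1004, opening 1114 mm tall, so the head is at 1004 + 1114 = 2118 mm.


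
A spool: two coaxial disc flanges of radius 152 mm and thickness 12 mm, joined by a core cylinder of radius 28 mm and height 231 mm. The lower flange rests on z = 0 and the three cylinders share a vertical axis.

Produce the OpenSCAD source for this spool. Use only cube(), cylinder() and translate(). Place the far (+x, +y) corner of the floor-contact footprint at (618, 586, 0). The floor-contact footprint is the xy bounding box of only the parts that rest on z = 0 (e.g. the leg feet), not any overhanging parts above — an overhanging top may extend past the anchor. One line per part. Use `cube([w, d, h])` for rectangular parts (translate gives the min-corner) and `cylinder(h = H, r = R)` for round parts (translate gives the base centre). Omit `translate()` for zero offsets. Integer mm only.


translate([466, 434, 0]) cylinder(h = 12, r = 152);
translate([466, 434, 12]) cylinder(h = 231, r = 28);
translate([466, 434, 243]) cylinder(h = 12, r = 152);


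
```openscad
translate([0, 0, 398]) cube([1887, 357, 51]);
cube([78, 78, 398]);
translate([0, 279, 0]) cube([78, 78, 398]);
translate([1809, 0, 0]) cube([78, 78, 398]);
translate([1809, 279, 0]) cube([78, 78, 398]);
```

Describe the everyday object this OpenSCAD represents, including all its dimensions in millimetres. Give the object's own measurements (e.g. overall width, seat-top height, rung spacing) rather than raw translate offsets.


A bench: a 1887×357 mm seat slab, 51 mm thick, top at z = 449 mm, on four 78×78 mm square legs flush with the seat corners and standing on z = 0.


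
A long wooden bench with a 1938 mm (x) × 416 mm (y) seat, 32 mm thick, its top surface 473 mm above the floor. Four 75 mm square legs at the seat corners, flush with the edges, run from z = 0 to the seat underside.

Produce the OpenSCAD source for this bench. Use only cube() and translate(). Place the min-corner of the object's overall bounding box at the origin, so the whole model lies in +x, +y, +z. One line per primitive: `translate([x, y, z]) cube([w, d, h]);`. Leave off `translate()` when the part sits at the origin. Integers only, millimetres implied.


translate([0, 0, 441]) cube([1938, 416, 32]);
cube([75, 75, 441]);
translate([0, 341, 0]) cube([75, 75, 441]);
translate([1863, 0, 0]) cube([75, 75, 441]);
translate([1863, 341, 0]) cube([75, 75, 441]);


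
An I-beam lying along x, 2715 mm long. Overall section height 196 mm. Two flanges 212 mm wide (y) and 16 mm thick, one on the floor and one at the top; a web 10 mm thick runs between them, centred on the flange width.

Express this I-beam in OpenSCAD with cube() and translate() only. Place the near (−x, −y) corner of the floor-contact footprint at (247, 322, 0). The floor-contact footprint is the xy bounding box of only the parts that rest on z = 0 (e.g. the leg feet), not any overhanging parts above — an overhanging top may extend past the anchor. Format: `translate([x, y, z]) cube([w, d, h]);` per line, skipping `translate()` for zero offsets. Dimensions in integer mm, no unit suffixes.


translate([247, 322, 0]) cube([2715, 212, 16]);
translate([247, 423, 16]) cube([2715, 10, 164]);
translate([247, 322, 180]) cube([2715, 212, 16]);


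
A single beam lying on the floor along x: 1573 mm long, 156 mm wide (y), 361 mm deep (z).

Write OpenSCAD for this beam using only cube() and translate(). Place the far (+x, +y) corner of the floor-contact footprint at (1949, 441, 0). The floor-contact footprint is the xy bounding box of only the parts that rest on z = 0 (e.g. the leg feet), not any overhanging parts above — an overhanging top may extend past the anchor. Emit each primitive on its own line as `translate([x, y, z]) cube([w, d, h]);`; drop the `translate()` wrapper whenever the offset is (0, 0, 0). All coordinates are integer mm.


translate([376, 285, 0]) cube([1573, 156, 361]);


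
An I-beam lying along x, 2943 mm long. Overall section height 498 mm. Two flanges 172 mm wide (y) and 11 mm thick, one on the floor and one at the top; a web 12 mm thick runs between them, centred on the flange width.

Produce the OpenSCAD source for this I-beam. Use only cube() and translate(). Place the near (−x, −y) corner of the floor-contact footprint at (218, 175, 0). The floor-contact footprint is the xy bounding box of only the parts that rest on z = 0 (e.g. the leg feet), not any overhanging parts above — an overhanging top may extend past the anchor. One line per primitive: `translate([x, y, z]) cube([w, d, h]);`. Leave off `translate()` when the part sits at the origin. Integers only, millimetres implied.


translate([218, 175, 0]) cube([2943, 172, 11]);
translate([218, 255, 11]) cube([2943, 12, 476]);
translate([218, 175, 487]) cube([2943, 172, 11]);


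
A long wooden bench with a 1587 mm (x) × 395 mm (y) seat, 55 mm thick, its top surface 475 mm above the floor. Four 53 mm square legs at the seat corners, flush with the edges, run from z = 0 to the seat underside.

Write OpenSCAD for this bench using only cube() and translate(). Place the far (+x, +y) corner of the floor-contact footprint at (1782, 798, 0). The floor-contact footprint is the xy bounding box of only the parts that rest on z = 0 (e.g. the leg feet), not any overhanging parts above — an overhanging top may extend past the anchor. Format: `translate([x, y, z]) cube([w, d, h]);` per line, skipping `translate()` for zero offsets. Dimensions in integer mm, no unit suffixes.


translate([195, 403, 420]) cube([1587, 395, 55]);
translate([195, 403, 0]) cube([53, 53, 420]);
translate([195, 745, 0]) cube([53, 53, 420]);
translate([1729, 403, 0]) cube([53, 53, 420]);
translate([1729, 745, 0]) cube([53, 53, 420]);


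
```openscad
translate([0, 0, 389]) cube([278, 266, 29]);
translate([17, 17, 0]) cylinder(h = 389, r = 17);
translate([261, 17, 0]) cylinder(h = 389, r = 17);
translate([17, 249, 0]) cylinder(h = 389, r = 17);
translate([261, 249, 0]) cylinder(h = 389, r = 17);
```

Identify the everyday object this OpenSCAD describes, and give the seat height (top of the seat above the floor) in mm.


A stool. The seat height is 418 mm.

A 278×266×29 slab at z = 389 on four corner cylinders — a stool. The seat top is 389 + 29 = 418 mm.


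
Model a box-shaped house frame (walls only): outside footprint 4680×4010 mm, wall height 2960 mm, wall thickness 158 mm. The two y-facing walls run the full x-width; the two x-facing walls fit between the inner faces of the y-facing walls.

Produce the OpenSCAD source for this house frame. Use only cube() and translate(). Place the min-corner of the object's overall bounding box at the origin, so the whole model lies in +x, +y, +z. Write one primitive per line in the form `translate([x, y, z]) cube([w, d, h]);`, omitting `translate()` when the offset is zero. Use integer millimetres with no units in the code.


cube([4680, 158, 2960]);
translate([0, 3852, 0]) cube([4680, 158, 2960]);
translate([0, 158, 0]) cube([158, 3694, 2960]);
translate([4522, 158, 0]) cube([158, 3694, 2960]);


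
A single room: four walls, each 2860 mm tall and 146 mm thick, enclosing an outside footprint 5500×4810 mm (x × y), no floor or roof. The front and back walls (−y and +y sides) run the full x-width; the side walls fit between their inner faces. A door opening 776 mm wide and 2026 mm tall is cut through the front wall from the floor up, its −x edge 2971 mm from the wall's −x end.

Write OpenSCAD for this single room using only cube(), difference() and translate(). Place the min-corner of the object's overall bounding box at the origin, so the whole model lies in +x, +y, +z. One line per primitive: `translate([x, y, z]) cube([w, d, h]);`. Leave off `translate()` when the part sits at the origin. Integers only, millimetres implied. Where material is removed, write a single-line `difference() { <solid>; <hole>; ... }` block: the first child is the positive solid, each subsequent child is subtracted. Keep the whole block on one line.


difference() { cube([5500, 146, 2860]); translate([2971, 0, 0]) cube([776, 146, 2026]); }
translate([0, 4664, 0]) cube([5500, 146, 2860]);
translate([0, 146, 0]) cube([146, 4518, 2860]);
translate([5354, 146, 0]) cube([146, 4518, 2860]);


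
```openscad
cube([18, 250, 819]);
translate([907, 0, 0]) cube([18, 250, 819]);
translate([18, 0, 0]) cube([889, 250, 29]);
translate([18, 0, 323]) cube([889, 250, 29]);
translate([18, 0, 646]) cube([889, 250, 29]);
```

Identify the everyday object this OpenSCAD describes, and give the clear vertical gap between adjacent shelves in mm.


A bookshelf. The clear shelf gap is 294 mm.

Two tall side panels with 3 horizontal boards between them — a bookshelf. The first two shelf undersides are at z = 0 and z = 323; with shelf thickness 29, the clear gap is 323 − 0 − 29 = 294 mm.


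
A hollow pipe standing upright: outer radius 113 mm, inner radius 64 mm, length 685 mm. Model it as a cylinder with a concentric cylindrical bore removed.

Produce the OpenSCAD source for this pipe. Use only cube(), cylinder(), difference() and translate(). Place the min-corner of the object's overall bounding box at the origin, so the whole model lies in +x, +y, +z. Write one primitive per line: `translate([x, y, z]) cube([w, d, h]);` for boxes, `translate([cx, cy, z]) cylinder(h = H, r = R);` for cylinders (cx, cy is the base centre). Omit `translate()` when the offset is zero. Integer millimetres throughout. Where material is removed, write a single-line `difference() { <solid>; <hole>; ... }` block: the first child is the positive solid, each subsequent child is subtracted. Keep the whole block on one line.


difference() { translate([113, 113, 0]) cylinder(h = 685, r = 113); translate([113, 113, 0]) cylinder(h = 685, r = 64); }


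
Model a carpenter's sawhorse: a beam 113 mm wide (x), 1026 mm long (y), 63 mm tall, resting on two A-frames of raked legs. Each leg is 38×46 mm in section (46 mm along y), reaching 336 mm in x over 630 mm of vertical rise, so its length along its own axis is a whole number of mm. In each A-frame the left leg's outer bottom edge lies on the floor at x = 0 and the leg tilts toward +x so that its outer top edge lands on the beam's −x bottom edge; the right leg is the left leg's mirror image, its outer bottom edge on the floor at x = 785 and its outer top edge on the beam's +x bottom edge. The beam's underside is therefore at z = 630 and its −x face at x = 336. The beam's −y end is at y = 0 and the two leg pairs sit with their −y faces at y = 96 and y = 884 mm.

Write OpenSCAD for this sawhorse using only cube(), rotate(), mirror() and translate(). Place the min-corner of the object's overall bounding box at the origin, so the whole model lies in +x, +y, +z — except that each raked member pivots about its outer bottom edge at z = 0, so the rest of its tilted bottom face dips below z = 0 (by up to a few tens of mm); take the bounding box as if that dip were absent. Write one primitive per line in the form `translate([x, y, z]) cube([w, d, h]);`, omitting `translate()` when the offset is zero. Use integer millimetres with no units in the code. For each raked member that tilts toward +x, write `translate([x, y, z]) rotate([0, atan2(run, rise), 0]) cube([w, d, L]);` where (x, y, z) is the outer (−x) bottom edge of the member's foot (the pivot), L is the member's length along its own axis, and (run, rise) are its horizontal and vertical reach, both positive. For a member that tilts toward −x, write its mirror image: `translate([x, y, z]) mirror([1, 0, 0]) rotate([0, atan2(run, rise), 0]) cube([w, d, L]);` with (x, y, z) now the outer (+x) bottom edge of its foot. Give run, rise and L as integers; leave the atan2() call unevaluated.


translate([336, 0, 630]) cube([113, 1026, 63]);
translate([0, 96, 0]) rotate([0, atan2(336, 630), 0]) cube([38, 46, 714]);
translate([785, 96, 0]) mirror([1, 0, 0]) rotate([0, atan2(336, 630), 0]) cube([38, 46, 714]);
translate([0, 884, 0]) rotate([0, atan2(336, 630), 0]) cube([38, 46, 714]);
translate([785, 884, 0]) mirror([1, 0, 0]) rotate([0, atan2(336, 630), 0]) cube([38, 46, 714]);


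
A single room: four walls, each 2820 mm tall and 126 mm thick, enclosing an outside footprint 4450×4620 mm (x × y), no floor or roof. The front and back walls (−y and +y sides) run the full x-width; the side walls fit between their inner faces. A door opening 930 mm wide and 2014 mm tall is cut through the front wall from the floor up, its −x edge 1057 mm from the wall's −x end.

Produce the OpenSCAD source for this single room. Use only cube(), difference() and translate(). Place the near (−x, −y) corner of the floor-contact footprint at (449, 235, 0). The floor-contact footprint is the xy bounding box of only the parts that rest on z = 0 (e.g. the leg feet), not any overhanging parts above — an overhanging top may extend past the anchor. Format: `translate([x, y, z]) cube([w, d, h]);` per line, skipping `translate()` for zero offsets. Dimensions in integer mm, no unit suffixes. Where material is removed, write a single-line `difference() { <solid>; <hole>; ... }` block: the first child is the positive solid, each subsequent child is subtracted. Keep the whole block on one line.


difference() { translate([449, 235, 0]) cube([4450, 126, 2820]); translate([1506, 235, 0]) cube([930, 126, 2014]); }
translate([449, 4729, 0]) cube([4450, 126, 2820]);
translate([449, 361, 0]) cube([126, 4368, 2820]);
translate([4773, 361, 0]) cube([126, 4368, 2820]);


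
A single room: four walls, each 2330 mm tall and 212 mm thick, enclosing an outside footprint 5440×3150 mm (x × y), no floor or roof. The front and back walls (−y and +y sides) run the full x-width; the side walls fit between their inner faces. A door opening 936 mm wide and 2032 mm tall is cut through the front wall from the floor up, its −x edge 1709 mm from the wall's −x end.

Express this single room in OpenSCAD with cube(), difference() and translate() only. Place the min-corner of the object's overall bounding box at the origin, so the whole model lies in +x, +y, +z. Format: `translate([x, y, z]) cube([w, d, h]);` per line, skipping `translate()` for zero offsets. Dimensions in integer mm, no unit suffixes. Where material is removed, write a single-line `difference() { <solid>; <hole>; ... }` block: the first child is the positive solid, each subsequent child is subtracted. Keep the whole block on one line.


difference() { cube([5440, 212, 2330]); translate([1709, 0, 0]) cube([936, 212, 2032]); }
translate([0, 2938, 0]) cube([5440, 212, 2330]);
translate([0, 212, 0]) cube([212, 2726, 2330]);
translate([5228, 212, 0]) cube([212, 2726, 2330]);


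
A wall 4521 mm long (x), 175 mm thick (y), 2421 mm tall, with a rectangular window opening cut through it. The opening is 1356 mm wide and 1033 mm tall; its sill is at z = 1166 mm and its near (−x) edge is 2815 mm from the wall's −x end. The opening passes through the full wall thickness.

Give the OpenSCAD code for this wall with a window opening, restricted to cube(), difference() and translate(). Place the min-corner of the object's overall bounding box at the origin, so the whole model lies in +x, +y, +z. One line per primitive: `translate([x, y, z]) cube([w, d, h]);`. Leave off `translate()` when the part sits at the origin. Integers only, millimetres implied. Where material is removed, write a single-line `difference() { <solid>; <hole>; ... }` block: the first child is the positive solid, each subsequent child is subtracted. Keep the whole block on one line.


difference() { cube([4521, 175, 2421]); translate([2815, 0, 1166]) cube([1356, 175, 1033]); }


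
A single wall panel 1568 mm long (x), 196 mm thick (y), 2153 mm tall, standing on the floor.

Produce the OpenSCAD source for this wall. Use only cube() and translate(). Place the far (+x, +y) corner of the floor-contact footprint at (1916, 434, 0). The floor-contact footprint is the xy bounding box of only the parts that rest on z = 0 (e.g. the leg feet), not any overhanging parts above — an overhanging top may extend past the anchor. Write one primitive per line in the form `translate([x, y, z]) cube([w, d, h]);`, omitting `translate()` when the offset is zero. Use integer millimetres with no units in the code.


translate([348, 238, 0]) cube([1568, 196, 2153]);


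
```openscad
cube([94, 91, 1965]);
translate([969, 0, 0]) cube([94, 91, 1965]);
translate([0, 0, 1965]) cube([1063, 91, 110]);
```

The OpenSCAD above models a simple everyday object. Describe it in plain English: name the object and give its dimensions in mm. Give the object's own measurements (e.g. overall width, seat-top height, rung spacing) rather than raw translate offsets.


A door frame. The clear opening is 875 mm wide and 1965 mm high. Two 94 mm wide jambs, 91 mm deep, stand either side of the opening from the floor to the top of the opening. A 110 mm thick head sits across the top of both jambs, spanning the full outside width of the frame.


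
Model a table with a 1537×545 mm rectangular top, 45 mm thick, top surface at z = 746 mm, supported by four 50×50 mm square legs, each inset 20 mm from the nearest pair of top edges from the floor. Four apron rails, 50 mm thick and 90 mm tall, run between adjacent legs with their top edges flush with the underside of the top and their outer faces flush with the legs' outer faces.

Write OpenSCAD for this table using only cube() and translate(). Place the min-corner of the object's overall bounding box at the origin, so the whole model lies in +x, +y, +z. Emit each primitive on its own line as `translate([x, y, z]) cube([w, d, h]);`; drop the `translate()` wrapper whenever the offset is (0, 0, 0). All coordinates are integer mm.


translate([0, 0, 701]) cube([1537, 545, 45]);
translate([20, 20, 0]) cube([50, 50, 701]);
translate([1467, 20, 0]) cube([50, 50, 701]);
translate([20, 475, 0]) cube([50, 50, 701]);
translate([1467, 475, 0]) cube([50, 50, 701]);
translate([70, 20, 611]) cube([1397, 50, 90]);
translate([70, 475, 611]) cube([1397, 50, 90]);
translate([20, 70, 611]) cube([50, 405, 90]);
translate([1467, 70, 611]) cube([50, 405, 90]);


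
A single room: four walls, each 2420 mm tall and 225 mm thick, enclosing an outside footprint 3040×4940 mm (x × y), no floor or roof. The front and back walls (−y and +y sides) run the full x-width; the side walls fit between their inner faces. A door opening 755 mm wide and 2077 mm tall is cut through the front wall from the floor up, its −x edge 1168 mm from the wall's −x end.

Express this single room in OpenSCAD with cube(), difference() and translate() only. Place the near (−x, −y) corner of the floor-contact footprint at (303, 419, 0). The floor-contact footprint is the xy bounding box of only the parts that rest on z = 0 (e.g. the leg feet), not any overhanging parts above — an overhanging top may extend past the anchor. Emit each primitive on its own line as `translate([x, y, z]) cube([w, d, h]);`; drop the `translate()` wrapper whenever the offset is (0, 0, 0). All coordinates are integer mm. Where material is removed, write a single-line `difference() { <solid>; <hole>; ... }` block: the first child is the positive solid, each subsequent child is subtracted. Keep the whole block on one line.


difference() { translate([303, 419, 0]) cube([3040, 225, 2420]); translate([1471, 419, 0]) cube([755, 225, 2077]); }
translate([303, 5134, 0]) cube([3040, 225, 2420]);
translate([303, 644, 0]) cube([225, 4490, 2420]);
translate([3118, 644, 0]) cube([225, 4490, 2420]);


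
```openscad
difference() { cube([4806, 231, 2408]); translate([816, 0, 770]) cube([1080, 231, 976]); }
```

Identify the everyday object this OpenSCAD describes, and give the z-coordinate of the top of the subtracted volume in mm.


A wall with a window opening. The window head height is 1746 mm.

A wall with a rectangular opening subtracted — a window. Sill at z = 770, opening 976 mm tall, so the head is at 770 + 976 = 1746 mm.


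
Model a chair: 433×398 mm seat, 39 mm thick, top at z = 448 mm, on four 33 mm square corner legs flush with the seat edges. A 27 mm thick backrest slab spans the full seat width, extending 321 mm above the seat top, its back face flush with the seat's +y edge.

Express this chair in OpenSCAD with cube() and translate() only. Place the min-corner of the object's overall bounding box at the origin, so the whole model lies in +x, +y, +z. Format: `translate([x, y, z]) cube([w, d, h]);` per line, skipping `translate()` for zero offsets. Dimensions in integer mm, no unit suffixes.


translate([0, 0, 409]) cube([433, 398, 39]);
cube([33, 33, 409]);
translate([400, 0, 0]) cube([33, 33, 409]);
translate([0, 365, 0]) cube([33, 33, 409]);
translate([400, 365, 0]) cube([33, 33, 409]);
translate([0, 371, 448]) cube([433, 27, 321]);


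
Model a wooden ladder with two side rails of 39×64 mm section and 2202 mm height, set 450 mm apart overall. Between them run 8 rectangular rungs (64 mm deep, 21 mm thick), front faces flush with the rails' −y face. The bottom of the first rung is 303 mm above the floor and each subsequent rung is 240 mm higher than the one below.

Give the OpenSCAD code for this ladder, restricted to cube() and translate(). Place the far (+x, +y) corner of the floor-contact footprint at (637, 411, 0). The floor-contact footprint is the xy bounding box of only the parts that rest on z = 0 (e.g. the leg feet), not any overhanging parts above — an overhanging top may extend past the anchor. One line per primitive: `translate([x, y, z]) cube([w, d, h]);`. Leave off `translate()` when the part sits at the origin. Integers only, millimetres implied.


translate([187, 347, 0]) cube([39, 64, 2202]);
translate([598, 347, 0]) cube([39, 64, 2202]);
translate([226, 347, 303]) cube([372, 64, 21]);
translate([226, 347, 543]) cube([372, 64, 21]);
translate([226, 347, 783]) cube([372, 64, 21]);
translate([226, 347, 1023]) cube([372, 64, 21]);
translate([226, 347, 1263]) cube([372, 64, 21]);
translate([226, 347, 1503]) cube([372, 64, 21]);
translate([226, 347, 1743]) cube([372, 64, 21]);
translate([226, 347, 1983]) cube([372, 64, 21]);


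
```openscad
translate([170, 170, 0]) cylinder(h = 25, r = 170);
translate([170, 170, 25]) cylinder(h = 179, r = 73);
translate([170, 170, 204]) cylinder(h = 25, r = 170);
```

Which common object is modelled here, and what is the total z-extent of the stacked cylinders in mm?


A spool. The overall height is 229 mm.

Three coaxial cylinders, large–small–large — a spool. Two 25 mm flanges and a 179 mm core give 25 + 179 + 25 = 229 mm.


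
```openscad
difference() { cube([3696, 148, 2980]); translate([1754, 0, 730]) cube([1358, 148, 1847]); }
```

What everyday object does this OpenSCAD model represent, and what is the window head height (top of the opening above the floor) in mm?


A wall with a window opening. The window head height is 2577 mm.

A wall with a rectangular opening subtracted — a window. Sill at z = 730, opening 1847 mm tall, so the head is at 730 + 1847 = 2577 mm.


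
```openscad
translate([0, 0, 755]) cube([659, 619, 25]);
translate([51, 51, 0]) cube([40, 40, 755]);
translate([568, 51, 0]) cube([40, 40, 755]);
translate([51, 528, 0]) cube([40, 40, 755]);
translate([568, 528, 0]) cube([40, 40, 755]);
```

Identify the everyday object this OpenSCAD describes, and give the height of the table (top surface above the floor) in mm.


A table. The table height is 780 mm.

A 659×619×25 slab sits at z = 755 on four 40 mm square posts — a table. The top surface is at 755 + 25 = 780 mm.


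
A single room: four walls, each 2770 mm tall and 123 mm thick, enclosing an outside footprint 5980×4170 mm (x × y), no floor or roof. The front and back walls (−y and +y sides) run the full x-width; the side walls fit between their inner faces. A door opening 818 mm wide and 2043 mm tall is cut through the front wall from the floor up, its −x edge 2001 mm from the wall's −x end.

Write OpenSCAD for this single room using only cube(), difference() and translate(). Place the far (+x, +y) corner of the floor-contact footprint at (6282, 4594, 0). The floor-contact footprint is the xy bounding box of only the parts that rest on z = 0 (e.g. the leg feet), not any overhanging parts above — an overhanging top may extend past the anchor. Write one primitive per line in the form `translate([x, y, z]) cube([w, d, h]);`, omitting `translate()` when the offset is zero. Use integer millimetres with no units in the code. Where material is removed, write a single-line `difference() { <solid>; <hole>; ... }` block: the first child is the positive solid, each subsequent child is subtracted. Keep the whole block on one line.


difference() { translate([302, 424, 0]) cube([5980, 123, 2770]); translate([2303, 424, 0]) cube([818, 123, 2043]); }
translate([302, 4471, 0]) cube([5980, 123, 2770]);
translate([302, 547, 0]) cube([123, 3924, 2770]);
translate([6159, 547, 0]) cube([123, 3924, 2770]);


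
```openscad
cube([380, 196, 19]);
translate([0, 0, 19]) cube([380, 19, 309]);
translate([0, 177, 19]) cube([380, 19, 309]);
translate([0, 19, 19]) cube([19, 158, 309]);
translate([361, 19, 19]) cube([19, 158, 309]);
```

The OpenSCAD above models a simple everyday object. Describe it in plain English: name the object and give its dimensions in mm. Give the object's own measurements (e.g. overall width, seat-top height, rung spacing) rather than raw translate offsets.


An open-topped rectangular box: outside dimensions 380×196×328 mm, with a uniform wall and base thickness of 19 mm. The base is a full 380×196 slab on the floor; four walls sit on top of the base. The front and back walls (the −y and +y sides) span the full width; the two side walls fit between them.


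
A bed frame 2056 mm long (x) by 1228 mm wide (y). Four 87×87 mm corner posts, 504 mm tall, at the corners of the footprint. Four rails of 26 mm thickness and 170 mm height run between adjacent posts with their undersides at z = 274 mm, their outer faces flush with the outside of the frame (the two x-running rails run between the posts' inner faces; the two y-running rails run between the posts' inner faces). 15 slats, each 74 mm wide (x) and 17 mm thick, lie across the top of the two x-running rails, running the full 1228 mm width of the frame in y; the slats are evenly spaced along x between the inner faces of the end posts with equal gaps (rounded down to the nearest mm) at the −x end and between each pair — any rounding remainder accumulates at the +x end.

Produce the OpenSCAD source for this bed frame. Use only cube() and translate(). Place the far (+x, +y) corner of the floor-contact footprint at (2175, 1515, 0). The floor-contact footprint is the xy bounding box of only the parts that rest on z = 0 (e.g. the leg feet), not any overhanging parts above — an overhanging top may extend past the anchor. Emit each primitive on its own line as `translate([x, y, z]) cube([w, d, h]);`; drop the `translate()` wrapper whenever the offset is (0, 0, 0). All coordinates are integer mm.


translate([119, 287, 0]) cube([87, 87, 504]);
translate([119, 1428, 0]) cube([87, 87, 504]);
translate([2088, 287, 0]) cube([87, 87, 504]);
translate([2088, 1428, 0]) cube([87, 87, 504]);
translate([206, 287, 274]) cube([1882, 26, 170]);
translate([206, 1489, 274]) cube([1882, 26, 170]);
translate([119, 374, 274]) cube([26, 1054, 170]);
translate([2149, 374, 274]) cube([26, 1054, 170]);
translate([254, 287, 444]) cube([74, 1228, 17]);
translate([376, 287, 444]) cube([74, 1228, 17]);
translate([498, 287, 444]) cube([74, 1228, 17]);
translate([620, 287, 444]) cube([74, 1228, 17]);
translate([742, 287, 444]) cube([74, 1228, 17]);
translate([864, 287, 444]) cube([74, 1228, 17]);
translate([986, 287, 444]) cube([74, 1228, 17]);
translate([1108, 287, 444]) cube([74, 1228, 17]);
translate([1230, 287, 444]) cube([74, 1228, 17]);
translate([1352, 287, 444]) cube([74, 1228, 17]);
translate([1474, 287, 444]) cube([74, 1228, 17]);
translate([1596, 287, 444]) cube([74, 1228, 17]);
translate([1718, 287, 444]) cube([74, 1228, 17]);
translate([1840, 287, 444]) cube([74, 1228, 17]);
translate([1962, 287, 444]) cube([74, 1228, 17]);
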